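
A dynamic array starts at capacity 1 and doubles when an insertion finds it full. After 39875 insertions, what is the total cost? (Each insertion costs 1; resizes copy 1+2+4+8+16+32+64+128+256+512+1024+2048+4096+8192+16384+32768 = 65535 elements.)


Insertion cost: 39875 (one per element)
Resizes occur just before inserting elements 2, 3, 5, 9, ...
Elements copied at each resize: 1 + 2 + 4 + 8 + 16 + 32 + 64 + 128 + 256 + 512 + 1024 + 2048 + 4096 + 8192 + 16384 + 32768
Sum of copies = 65535 (geometric series: 2^k - 1)
Total = 39875 + 65535 = 105410


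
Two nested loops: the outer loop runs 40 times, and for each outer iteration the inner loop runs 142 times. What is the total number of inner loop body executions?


Outer loop: 40 iterations
Inner loop: 142 iterations per outer iteration
Total = 40 * 142 = 5680


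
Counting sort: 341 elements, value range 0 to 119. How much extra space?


n = 341 (output array)
k = 120 (count array for 120 distinct values)
Extra space = 341 + 120 = 461


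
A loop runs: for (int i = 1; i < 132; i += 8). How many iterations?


Loop starts at i = 1, increments by 8, stops when i >= 132.
Number of iterations = ceil((132 - 1) / 8)
= ceil(131 / 8)
= 17


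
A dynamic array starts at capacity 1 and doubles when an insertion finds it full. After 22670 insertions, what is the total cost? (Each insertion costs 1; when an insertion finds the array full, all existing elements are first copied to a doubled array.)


Insertion cost: 22670 (one per element)
Resizes occur just before inserting elements 2, 3, 5, 9, ...
Elements copied at each resize: 1 + 2 + 4 + 8 + 16 + 32 + 64 + 128 + 256 + 512 + 1024 + 2048 + 4096 + 8192 + 16384
Sum of copies = 32767 (geometric series: 2^k - 1)
Total = 22670 + 32767 = 55437


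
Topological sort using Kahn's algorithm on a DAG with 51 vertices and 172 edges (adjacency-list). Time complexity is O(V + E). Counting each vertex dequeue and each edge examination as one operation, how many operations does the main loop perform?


Kahn's algorithm:
  1. Compute in-degrees: O(V + E)
  2. Process queue: each vertex dequeued once (O(V))
     each edge examined once (O(E))
Total = V + E = 51 + 172 = 223


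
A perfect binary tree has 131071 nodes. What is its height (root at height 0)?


For a perfect binary tree of height h: n = 2^(h+1) - 1, so h = log2(n+1) - 1.
  n + 1 = 131072 = 2^17
  log2(131072) = 17
  height = 17 - 1 = 16


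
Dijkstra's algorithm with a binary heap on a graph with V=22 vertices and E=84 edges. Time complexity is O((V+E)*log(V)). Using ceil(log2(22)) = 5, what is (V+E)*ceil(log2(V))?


Dijkstra with a binary heap: each vertex is extracted once, each edge may relax once.
Each heap operation costs O(log V).
V + E = 22 + 84 = 106
ceil(log2(22)) = 5 (since 2^4 = 16 < 22 <= 32 = 2^5)
Total heap work = (V+E) * ceil(log2(V)) = 106 * 5 = 530


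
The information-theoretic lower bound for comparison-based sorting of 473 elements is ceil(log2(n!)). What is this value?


A binary decision tree of height h has at most 2^h leaves and needs at least n! of them, so h >= ceil(log2(n!)).
473! is far too large to multiply out, so use Stirling's series:
  ln(n!) ~ n ln n - n + (1/2) ln(2 pi n) + 1/(12n)  (error below 1/(360 n^3), negligible here)
  ln(473) = 6.1590954
  n ln n = 473 * 6.1590954 = 2913.2521
  (1/2) ln(2 pi * 473) = (1/2) ln(2971.9467) = 3.9985
  1/(12*473) = 0.0002
  ln(473!) ~ 2913.2521 - 473 + 3.9985 + 0.0002 = 2444.2508
Convert to base 2: log2(473!) = 2444.2508 / ln 2 = 2444.2508 / 0.69314718 = 3526.3085
ceil(3526.3085) = 3527


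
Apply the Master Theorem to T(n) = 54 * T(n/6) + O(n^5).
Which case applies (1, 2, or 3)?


The Master Theorem: T(n) = a*T(n/b) + O(n^c)
  a = 54, b = 6, c = 5
log_b(a) = log_6(54) ~ 2.226
Compare b^c with a: 6^5 = 7776 > 54, so c > log_b(a).
Since c > log_b(a), Case 3 applies.
T(n) = O(n^5)
Master Theorem case = 3


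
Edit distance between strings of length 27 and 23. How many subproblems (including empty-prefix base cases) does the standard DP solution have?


The table includes base cases (empty prefixes).
Rows: (m+1) = 28
Columns: (n+1) = 24
Total = 28 * 24 = 672


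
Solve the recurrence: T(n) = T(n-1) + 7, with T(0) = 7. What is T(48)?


Unrolling the recurrence:
T(48) = T(47) + 7
       = T(46) + 7 + 7
       = T(45) + 7*3
       ...
       = T(0) + 7*48
       = 7 + 336 = 343


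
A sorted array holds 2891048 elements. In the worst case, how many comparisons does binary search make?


Halving sequence: 2891048 -> 1445524 -> 722762 -> 361381 -> 180690 -> 90345 -> 45172 -> 22586 -> 11293 -> 5646 -> 2823 -> 1411 -> 705 -> 352 -> 176 -> 88 -> 44 -> 22 -> 11 -> 5 -> 2 -> 1
Number of halvings = 21
Max comparisons = 21 + 1 = 22


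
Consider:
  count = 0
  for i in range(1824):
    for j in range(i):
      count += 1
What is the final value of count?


For each i, the inner loop runs i times:
  i=0: inner runs 0 times
  i=1: inner runs 1 time
  i=2: inner runs 2 times
  i=3: inner runs 3 times
  i=4: inner runs 4 times
  i=5: inner runs 5 times
  i=6: inner runs 6 times
  i=7: inner runs 7 times
  ...
Total = 0 + 1 + 2 + ... + 1823 = 1824*(1824-1)/2 = 1662576


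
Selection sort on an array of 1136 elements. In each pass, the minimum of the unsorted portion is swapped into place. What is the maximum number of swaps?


Selection sort performs one swap per pass:
  Pass 1: find min in positions 0 to 1135, swap with position 0
  Pass 2: find min in positions 1 to 1135, swap with position 1
  Pass 3: find min in positions 2 to 1135, swap with position 2
  Pass 4: find min in positions 3 to 1135, swap with position 3
  Pass 5: find min in positions 4 to 1135, swap with position 4
  ... (1130 more passes)
Total passes (and swaps) = n - 1 = 1136 - 1 = 1135


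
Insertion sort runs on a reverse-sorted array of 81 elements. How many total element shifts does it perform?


Sum of shifts = 1 + 2 + 3 + ... + 80
= 81 * 80 / 2
= 6480 / 2
= 3240


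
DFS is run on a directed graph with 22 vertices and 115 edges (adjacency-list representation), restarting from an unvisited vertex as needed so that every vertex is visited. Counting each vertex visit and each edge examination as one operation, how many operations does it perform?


A full DFS traversal processes each vertex exactly once (push/pop on stack).
Each directed edge is examined once.
V = 22, E = 115
V + E = 137


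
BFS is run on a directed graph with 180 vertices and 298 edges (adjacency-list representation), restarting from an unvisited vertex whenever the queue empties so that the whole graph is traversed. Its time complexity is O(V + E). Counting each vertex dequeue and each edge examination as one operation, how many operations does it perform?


A full BFS traversal dequeues each vertex exactly once and examines each directed edge exactly once.
V = 180 (vertex processing cost)
E = 298 (edge examination cost)
Total operations proportional to V + E = 180 + 298 = 478


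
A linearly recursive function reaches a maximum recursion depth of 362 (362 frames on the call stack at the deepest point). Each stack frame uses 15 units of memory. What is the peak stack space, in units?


Maximum recursion depth = 362 frames
Memory per frame = 15 units
Total stack space = depth * frame_size
= 362 * 15 = 5430


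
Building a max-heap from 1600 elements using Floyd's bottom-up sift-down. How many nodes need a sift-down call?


In a heap of 1600 elements (0-indexed array):
  Last element index: 1599
  Parent of last element: floor((1599 - 1) / 2) = 799
  Internal nodes: indices 0 to 799
  Count = floor(1600/2) = 800


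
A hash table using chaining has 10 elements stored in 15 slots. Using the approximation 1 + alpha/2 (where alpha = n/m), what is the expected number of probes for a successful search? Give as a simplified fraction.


Load factor alpha = n/m = 10/15
Expected probes = 1 + alpha/2 = 1 + 10/(2*15)
= 1 + 10/30
= 30/30 + 10/30
= 40/30
Simplify: 4/3


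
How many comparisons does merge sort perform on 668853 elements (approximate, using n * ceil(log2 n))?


Recursion depth: ceil(log2(668853)) = 20
Each recursion level merges n = 668853 elements
Total = 668853 * 20 = 13377060


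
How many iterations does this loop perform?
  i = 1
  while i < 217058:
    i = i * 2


The loop variable doubles each iteration:
i = 1 -> 2 -> 4 -> 8 -> 16 -> 32 -> 64 -> 128 -> 256 -> 512 -> 1024 -> 2048 -> 4096 -> 8192 -> 16384 -> 32768 -> 65536 -> 131072 -> 262144 (stop, 262144 >= 217058)
Number of doublings = ceil(log2(217058)) = 18


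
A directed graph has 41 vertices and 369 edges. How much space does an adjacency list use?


Adjacency list: one list head per vertex + one entry per edge
Vertex heads: 41
Edge entries: 369
Total = 41 + 369 = 410


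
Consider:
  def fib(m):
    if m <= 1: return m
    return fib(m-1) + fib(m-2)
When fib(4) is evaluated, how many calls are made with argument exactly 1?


Let N(m) = number of times fib(m) is called while evaluating fib(4).
N(4) = 1 (the initial call).
N(3) = 1 (only fib(4) calls it).
For 1 <= m <= 2: fib(m) is called by fib(m+1) and fib(m+2), so
  N(m) = N(m+1) + N(m+2).
fib(0) is called only by fib(2), so N(0) = N(2).
Walk down from m=4:
  N(4)=1, N(3)=1, N(2)=2, N(1)=3
N(1) = 3


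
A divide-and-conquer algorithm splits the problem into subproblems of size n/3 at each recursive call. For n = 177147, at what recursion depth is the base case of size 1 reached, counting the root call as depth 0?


At each depth, the problem size is divided by 3:
  Depth 0: problem size = 177147
  Depth 1: problem size = 59049
  Depth 2: problem size = 19683
  Depth 3: problem size = 6561
  Depth 4: problem size = 2187
  Depth 5: problem size = 729
  Depth 6: problem size = 243
  Depth 7: problem size = 81
  Depth 8: problem size = 27
  Depth 9: problem size = 9
  Depth 10: problem size = 3
  Depth 11: problem size = 1 (base case)
The base case is reached at depth log_3(177147) = 11 (the tree has 12 levels counting depth 0, but the depth asked for is 11).
Recursion depth = 11


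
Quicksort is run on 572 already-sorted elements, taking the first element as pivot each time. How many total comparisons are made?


Sum of comparisons per partition:
571 + 570 + ... + 1 + 0
= 572 * (572 - 1) / 2
= 572 * 571 / 2
= 163306


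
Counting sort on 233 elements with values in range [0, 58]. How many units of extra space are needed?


Output array size: 233 (to store sorted result)
Count array size: 59 (one slot per possible value, range 0 to 58)
Total extra space = 233 + 59 = 292


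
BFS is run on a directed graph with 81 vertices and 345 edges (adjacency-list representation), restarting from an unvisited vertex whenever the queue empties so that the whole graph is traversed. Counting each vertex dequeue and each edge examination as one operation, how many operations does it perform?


A full BFS traversal dequeues each vertex exactly once and examines each directed edge exactly once.
V = 81 (vertex processing cost)
E = 345 (edge examination cost)
Total operations proportional to V + E = 81 + 345 = 426


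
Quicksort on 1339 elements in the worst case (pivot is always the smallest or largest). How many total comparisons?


In the worst case, each partition step picks the worst pivot:
  Partition 1: 1338 comparisons (n-1 elements to compare)
  Partition 2: 1337 comparisons
  Partition 3: 1336 comparisons
  Partition 4: 1335 comparisons
  Partition 5: 1334 comparisons
  ...
  Last partition: 0 comparisons
Total = (n-1) + (n-2) + ... + 1 + 0 = n*(n-1)/2
= 1339*1338/2 = 895791


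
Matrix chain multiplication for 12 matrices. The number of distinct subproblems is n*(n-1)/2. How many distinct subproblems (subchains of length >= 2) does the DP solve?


Subproblems are indexed by (i, j) where i < j.
Number of such pairs = n*(n-1)/2
= 12 * 11 / 2
= 66


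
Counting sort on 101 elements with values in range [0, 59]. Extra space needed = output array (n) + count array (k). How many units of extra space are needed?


Output array size: 101 (to store sorted result)
Count array size: 60 (one slot per possible value, range 0 to 59)
Total extra space = 101 + 60 = 161


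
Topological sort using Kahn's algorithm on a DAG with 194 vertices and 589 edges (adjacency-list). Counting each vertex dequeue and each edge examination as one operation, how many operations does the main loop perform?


Kahn's algorithm:
  1. Compute in-degrees: O(V + E)
  2. Process queue: each vertex dequeued once (O(V))
     each edge examined once (O(E))
Total = V + E = 194 + 589 = 783


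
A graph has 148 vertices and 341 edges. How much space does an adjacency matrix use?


Adjacency matrix: V x V grid of entries
Space = V^2 = 148^2 = 148 * 148 = 21904


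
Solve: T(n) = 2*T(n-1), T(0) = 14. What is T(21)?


Unrolling:
T(21) = 2*T(20) = 2^2*T(19) = ... = 2^21*T(0)
= 2^21 * 14
= 2097152 * 14 = 29360128


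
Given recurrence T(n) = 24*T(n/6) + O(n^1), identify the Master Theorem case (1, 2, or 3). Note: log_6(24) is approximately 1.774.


Master Theorem parameters: a=24, b=6, c=1
log_b(a) = 1.774
Compare b^c with a: 6^1 = 6 < 24, so c < log_b(a).
Comparing c=1 vs log_b(a)=1.774:
1 < 1.774 => Case 1
Result: T(n) = O(n^(log_6 24)) ~ O(n^1.774)
Master Theorem case = 1


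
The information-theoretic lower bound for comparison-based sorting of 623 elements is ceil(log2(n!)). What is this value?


A binary decision tree of height h has at most 2^h leaves and needs at least n! of them, so h >= ceil(log2(n!)).
623! is far too large to multiply out, so use Stirling's series:
  ln(n!) ~ n ln n - n + (1/2) ln(2 pi n) + 1/(12n)  (error below 1/(360 n^3), negligible here)
  ln(623) = 6.4345465
  n ln n = 623 * 6.4345465 = 4008.7225
  (1/2) ln(2 pi * 623) = (1/2) ln(3914.4244) = 4.1362
  1/(12*623) = 0.0001
  ln(623!) ~ 4008.7225 - 623 + 4.1362 + 0.0001 = 3389.8588
Convert to base 2: log2(623!) = 3389.8588 / ln 2 = 3389.8588 / 0.69314718 = 4890.5325
ceil(4890.5325) = 4891


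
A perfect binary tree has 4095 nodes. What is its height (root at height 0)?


For a perfect binary tree of height h: n = 2^(h+1) - 1, so h = log2(n+1) - 1.
  n + 1 = 4096 = 2^12
  log2(4096) = 12
  height = 12 - 1 = 11


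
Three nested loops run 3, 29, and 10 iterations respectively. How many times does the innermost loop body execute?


Loop 1 (outermost): 3 iterations
Loop 2 (middle): 29 iterations per outer
Loop 3 (innermost): 10 iterations per middle
Total = 3 * 29 * 10 = 870


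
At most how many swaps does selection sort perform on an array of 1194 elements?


Each of the 1193 passes places one element in its final position.
Pass 1: swap minimum into position 0
Pass 2: swap minimum of remaining into position 1
...
Pass 1193: last two elements, one swap
Maximum swaps = 1194 - 1 = 1193


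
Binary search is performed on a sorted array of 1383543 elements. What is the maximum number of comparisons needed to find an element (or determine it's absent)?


Binary search halves the search space each comparison:
  Step 1: search space = 1383543 -> 691771
  Step 2: search space = 691771 -> 345885
  Step 3: search space = 345885 -> 172942
  Step 4: search space = 172942 -> 86471
  Step 5: search space = 86471 -> 43235
  Step 6: search space = 43235 -> 21617
  Step 7: search space = 21617 -> 10808
  Step 8: search space = 10808 -> 5404
  Step 9: search space = 5404 -> 2702
  Step 10: search space = 2702 -> 1351
  Step 11: search space = 1351 -> 675
  Step 12: search space = 675 -> 337
  Step 13: search space = 337 -> 168
  Step 14: search space = 168 -> 84
  Step 15: search space = 84 -> 42
  Step 16: search space = 42 -> 21
  Step 17: search space = 21 -> 10
  Step 18: search space = 10 -> 5
  Step 19: search space = 5 -> 2
  Step 20: search space = 2 -> 1
  Step 21: search space = 1 (final check)
Maximum comparisons = floor(log2(1383543)) + 1 = 20 + 1 = 21


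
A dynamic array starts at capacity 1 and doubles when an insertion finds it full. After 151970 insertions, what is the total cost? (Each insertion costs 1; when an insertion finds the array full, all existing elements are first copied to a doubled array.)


Insertion cost: 151970 (one per element)
Resizes occur just before inserting elements 2, 3, 5, 9, ...
Elements copied at each resize: 1 + 2 + 4 + 8 + 16 + 32 + 64 + 128 + 256 + 512 + 1024 + 2048 + 4096 + 8192 + 16384 + 32768 + 65536 + 131072
Sum of copies = 262143 (geometric series: 2^k - 1)
Total = 151970 + 262143 = 414113


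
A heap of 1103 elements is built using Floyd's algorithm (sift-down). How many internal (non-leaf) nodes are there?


Leaf nodes occupy roughly half the array.
Sift-down is called for each internal node, starting from the last one.
Internal nodes = floor(n/2) = floor(1103/2) = 551


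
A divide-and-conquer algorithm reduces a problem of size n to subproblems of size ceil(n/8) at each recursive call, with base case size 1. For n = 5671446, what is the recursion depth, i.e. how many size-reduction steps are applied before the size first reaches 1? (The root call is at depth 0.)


Each step divides the size by 8 (rounding up); after k steps the size is ceil(n/8^k), which equals 1 exactly when 8^k >= n.
So the depth is the smallest k with 8^k >= 5671446, i.e. ceil(log_8(5671446)).
8^7 = 2097152 < 5671446 <= 16777216 = 8^8
Recursion depth = 8


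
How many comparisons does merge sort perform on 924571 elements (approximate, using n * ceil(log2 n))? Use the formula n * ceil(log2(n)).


Recursion depth: ceil(log2(924571)) = 20
Each recursion level merges n = 924571 elements
Total = 924571 * 20 = 18491420


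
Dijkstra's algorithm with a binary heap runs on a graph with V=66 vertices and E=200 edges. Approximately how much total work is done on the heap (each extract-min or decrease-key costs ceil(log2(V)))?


Dijkstra with a binary heap: each vertex is extracted once, each edge may relax once.
Each heap operation costs O(log V).
V + E = 66 + 200 = 266
ceil(log2(66)) = 7 (since 2^6 = 64 < 66 <= 128 = 2^7)
Total heap work = (V+E) * ceil(log2(V)) = 266 * 7 = 1862


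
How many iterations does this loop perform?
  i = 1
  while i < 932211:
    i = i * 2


The loop variable doubles each iteration:
i = 1 -> 2 -> 4 -> 8 -> 16 -> 32 -> 64 -> 128 -> 256 -> 512 -> 1024 -> 2048 -> 4096 -> 8192 -> 16384 -> 32768 -> 65536 -> 131072 -> 262144 -> 524288 -> 1048576 (stop, 1048576 >= 932211)
Number of doublings = ceil(log2(932211)) = 20


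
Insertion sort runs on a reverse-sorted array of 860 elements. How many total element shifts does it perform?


Sum of shifts = 1 + 2 + 3 + ... + 859
= 860 * 859 / 2
= 738740 / 2
= 369370


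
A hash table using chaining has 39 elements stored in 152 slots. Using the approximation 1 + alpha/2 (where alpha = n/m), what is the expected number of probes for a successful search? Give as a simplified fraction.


Load factor alpha = n/m = 39/152
Expected probes = 1 + alpha/2 = 1 + 39/(2*152)
= 1 + 39/304
= 304/304 + 39/304
= 343/304


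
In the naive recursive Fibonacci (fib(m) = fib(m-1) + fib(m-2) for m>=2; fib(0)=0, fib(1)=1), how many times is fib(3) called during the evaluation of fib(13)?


Let N(m) = number of times fib(m) is called while evaluating fib(13).
N(13) = 1 (the initial call).
N(12) = 1 (only fib(13) calls it).
For 1 <= m <= 11: fib(m) is called by fib(m+1) and fib(m+2), so
  N(m) = N(m+1) + N(m+2).
fib(0) is called only by fib(2), so N(0) = N(2).
Walk down from m=13:
  N(13)=1, N(12)=1, N(11)=2, N(10)=3, N(9)=5, N(8)=8, N(7)=13, N(6)=21, N(5)=34, N(4)=55, N(3)=89
N(3) = 89


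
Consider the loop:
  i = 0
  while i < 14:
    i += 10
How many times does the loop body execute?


Starting at i = 0, each iteration adds 10.
Iterations until i >= 14:
  Iteration 1: i = 0 -> i = 10
  Iteration 2: i = 10 -> i = 20
Total iterations = ceil(14/10) = 2


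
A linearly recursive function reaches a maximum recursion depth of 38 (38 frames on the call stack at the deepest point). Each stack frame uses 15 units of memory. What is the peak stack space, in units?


Maximum recursion depth = 38 frames
Memory per frame = 15 units
Total stack space = depth * frame_size
= 38 * 15 = 570


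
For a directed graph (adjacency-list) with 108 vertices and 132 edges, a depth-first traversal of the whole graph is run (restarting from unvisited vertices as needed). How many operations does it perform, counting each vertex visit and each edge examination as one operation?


A full DFS traversal visits each vertex once and examines each edge once.
V = 108
E = 132
Sum = 108 + 132 = 240


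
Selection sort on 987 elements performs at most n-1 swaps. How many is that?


Each of the 986 passes places one element in its final position.
Pass 1: swap minimum into position 0
Pass 2: swap minimum of remaining into position 1
...
Pass 986: last two elements, one swap
Maximum swaps = 987 - 1 = 986


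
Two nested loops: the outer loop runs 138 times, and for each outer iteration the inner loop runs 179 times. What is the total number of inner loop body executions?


Outer loop: 138 iterations
Inner loop: 179 iterations per outer iteration
Total = 138 * 179 = 24702


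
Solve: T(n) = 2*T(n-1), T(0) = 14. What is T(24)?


Unrolling:
T(24) = 2*T(23) = 2^2*T(22) = ... = 2^24*T(0)
= 2^24 * 14
= 16777216 * 14 = 234881024


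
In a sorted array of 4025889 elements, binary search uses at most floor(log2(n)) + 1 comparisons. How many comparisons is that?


Halving sequence: 4025889 -> 2012944 -> 1006472 -> 503236 -> 251618 -> 125809 -> 62904 -> 31452 -> 15726 -> 7863 -> 3931 -> 1965 -> 982 -> 491 -> 245 -> 122 -> 61 -> 30 -> 15 -> 7 -> 3 -> 1
Number of halvings = 21
Max comparisons = 21 + 1 = 22


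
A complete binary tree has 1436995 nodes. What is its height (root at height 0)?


In a complete binary tree, level k holds nodes 2^k .. 2^(k+1)-1 (1-indexed).
Height = floor(log2(n)) = floor(log2(1436995)) = 20
Check: 2^20 = 1048576 <= 1436995 < 2097152 = 2^21


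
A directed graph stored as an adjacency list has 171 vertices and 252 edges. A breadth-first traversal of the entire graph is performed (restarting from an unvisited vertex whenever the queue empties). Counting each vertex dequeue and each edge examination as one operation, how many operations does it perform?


A full BFS traversal dequeues each vertex once and examines each edge once.
Vertex visits: 171
Edge visits: 252
V + E = 171 + 252 = 423


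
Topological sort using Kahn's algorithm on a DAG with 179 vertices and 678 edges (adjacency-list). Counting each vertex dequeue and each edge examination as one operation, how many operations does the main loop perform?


Kahn's algorithm:
  1. Compute in-degrees: O(V + E)
  2. Process queue: each vertex dequeued once (O(V))
     each edge examined once (O(E))
Total = V + E = 179 + 678 = 857


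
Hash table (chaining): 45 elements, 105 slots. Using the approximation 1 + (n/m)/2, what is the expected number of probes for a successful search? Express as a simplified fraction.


Computing expected probes:
alpha = 45/105
= 1 + alpha/2
= 1 + 45/(2*105)
= (2*105 + 45) / (2*105)
= 255/210 = 17/14


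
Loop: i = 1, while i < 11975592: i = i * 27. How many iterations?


i multiplies by 27 each step:
i = 1 -> 27 -> 729 -> 19683 -> 531441 -> 14348907 (stop)
Iterations = ceil(log_27(11975592)) = 5


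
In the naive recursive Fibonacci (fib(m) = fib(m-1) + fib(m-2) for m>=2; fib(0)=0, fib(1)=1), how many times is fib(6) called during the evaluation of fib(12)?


Let N(m) = number of times fib(m) is called while evaluating fib(12).
N(12) = 1 (the initial call).
N(11) = 1 (only fib(12) calls it).
For 1 <= m <= 10: fib(m) is called by fib(m+1) and fib(m+2), so
  N(m) = N(m+1) + N(m+2).
fib(0) is called only by fib(2), so N(0) = N(2).
Walk down from m=12:
  N(12)=1, N(11)=1, N(10)=2, N(9)=3, N(8)=5, N(7)=8, N(6)=13
N(6) = 13


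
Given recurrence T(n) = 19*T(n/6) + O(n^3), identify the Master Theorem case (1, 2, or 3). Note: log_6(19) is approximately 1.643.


Master Theorem parameters: a=19, b=6, c=3
log_b(a) = 1.643
Compare b^c with a: 6^3 = 216 > 19, so c > log_b(a).
Comparing c=3 vs log_b(a)=1.643:
3 > 1.643 => Case 3
Result: T(n) = O(n^3)
Master Theorem case = 3


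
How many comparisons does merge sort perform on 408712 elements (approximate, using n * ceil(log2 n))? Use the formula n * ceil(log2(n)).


Recursion depth: ceil(log2(408712)) = 19
Each recursion level merges n = 408712 elements
Total = 408712 * 19 = 7765528


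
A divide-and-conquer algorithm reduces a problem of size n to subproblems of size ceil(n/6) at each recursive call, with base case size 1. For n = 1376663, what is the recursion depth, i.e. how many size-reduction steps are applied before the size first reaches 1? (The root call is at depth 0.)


Each step divides the size by 6 (rounding up); after k steps the size is ceil(n/6^k), which equals 1 exactly when 6^k >= n.
So the depth is the smallest k with 6^k >= 1376663, i.e. ceil(log_6(1376663)).
6^7 = 279936 < 1376663 <= 1679616 = 6^8
Recursion depth = 8


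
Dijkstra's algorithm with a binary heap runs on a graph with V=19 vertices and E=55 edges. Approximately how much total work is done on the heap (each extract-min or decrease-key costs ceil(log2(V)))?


Dijkstra with a binary heap: each vertex is extracted once, each edge may relax once.
Each heap operation costs O(log V).
V + E = 19 + 55 = 74
ceil(log2(19)) = 5 (since 2^4 = 16 < 19 <= 32 = 2^5)
Total heap work = (V+E) * ceil(log2(V)) = 74 * 5 = 370


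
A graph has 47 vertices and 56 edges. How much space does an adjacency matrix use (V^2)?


Adjacency matrix: V x V grid of entries
Space = V^2 = 47^2 = 47 * 47 = 2209


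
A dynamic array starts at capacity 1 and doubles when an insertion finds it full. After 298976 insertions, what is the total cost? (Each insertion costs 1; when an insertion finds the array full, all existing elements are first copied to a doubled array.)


Insertion cost: 298976 (one per element)
Resizes occur just before inserting elements 2, 3, 5, 9, ...
Elements copied at each resize: 1 + 2 + 4 + 8 + 16 + 32 + 64 + 128 + 256 + 512 + 1024 + 2048 + 4096 + 8192 + 16384 + 32768 + 65536 + 131072 + 262144
Sum of copies = 524287 (geometric series: 2^k - 1)
Total = 298976 + 524287 = 823263


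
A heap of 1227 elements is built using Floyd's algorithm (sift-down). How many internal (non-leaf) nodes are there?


Leaf nodes occupy roughly half the array.
Sift-down is called for each internal node, starting from the last one.
Internal nodes = floor(n/2) = floor(1227/2) = 613


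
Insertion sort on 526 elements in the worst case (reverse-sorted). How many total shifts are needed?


In the worst case (reverse-sorted), each element shifts past all previous:
  Element 1: 1 shifts
  Element 2: 2 shifts
  Element 3: 3 shifts
  Element 4: 4 shifts
  Element 5: 5 shifts
  ...
  Element 525: 525 shifts
Total = 1 + 2 + ... + 525
= 526*(526-1)/2 = 138075


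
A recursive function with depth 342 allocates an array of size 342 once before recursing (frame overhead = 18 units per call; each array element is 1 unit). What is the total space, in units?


Array allocation: 342 units (allocated once)
Stack frames: 342 deep * 18 per frame = 6156 units
Total = 342 + 6156 = 6498


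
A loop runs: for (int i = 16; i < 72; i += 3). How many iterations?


Loop starts at i = 16, increments by 3, stops when i >= 72.
Number of iterations = ceil((72 - 16) / 3)
= ceil(56 / 3)
= 19


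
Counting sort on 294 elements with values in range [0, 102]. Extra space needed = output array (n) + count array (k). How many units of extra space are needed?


Output array size: 294 (to store sorted result)
Count array size: 103 (one slot per possible value, range 0 to 102)
Total extra space = 294 + 103 = 397


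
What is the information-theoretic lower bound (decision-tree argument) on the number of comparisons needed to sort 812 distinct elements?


A binary decision tree of height h has at most 2^h leaves and needs at least n! of them, so h >= ceil(log2(n!)).
812! is far too large to multiply out, so use Stirling's series:
  ln(n!) ~ n ln n - n + (1/2) ln(2 pi n) + 1/(12n)  (error below 1/(360 n^3), negligible here)
  ln(812) = 6.6995003
  n ln n = 812 * 6.6995003 = 5439.9942
  (1/2) ln(2 pi * 812) = (1/2) ln(5101.9465) = 4.2687
  1/(12*812) = 0.0001
  ln(812!) ~ 5439.9942 - 812 + 4.2687 + 0.0001 = 4632.2630
Convert to base 2: log2(812!) = 4632.2630 / ln 2 = 4632.2630 / 0.69314718 = 6682.9429
ceil(6682.9429) = 6683


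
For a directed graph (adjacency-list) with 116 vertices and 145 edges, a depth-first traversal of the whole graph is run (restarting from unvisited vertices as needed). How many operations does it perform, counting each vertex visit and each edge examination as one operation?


A full DFS traversal visits each vertex once and examines each edge once.
V = 116
E = 145
Sum = 116 + 145 = 261


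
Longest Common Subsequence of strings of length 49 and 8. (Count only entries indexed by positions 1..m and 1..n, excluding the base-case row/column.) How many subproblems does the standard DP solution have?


DP table indexed by positions in both strings.
First string: 49 positions
Second string: 8 positions
Total = 49 * 8 = 392


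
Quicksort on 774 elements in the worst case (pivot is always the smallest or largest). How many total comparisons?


In the worst case, each partition step picks the worst pivot:
  Partition 1: 773 comparisons (n-1 elements to compare)
  Partition 2: 772 comparisons
  Partition 3: 771 comparisons
  Partition 4: 770 comparisons
  Partition 5: 769 comparisons
  ...
  Last partition: 0 comparisons
Total = (n-1) + (n-2) + ... + 1 + 0 = n*(n-1)/2
= 774*773/2 = 299151


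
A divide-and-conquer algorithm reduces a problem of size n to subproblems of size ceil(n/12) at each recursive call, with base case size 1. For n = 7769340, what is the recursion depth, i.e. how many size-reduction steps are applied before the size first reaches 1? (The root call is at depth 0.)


Each step divides the size by 12 (rounding up); after k steps the size is ceil(n/12^k), which equals 1 exactly when 12^k >= n.
So the depth is the smallest k with 12^k >= 7769340, i.e. ceil(log_12(7769340)).
12^6 = 2985984 < 7769340 <= 35831808 = 12^7
Recursion depth = 7


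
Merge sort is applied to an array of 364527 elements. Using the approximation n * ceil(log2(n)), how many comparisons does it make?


Merge sort divides the array into halves recursively.
Number of levels = ceil(log2(364527)) = 19
At each level, approximately n = 364527 comparisons are needed for merging.
Total comparisons ~ n * ceil(log2(n)) = 364527 * 19 = 6926013


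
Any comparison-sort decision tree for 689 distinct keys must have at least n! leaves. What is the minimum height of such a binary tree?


A binary decision tree of height h has at most 2^h leaves and needs at least n! of them, so h >= ceil(log2(n!)).
689! is far too large to multiply out, so use Stirling's series:
  ln(n!) ~ n ln n - n + (1/2) ln(2 pi n) + 1/(12n)  (error below 1/(360 n^3), negligible here)
  ln(689) = 6.5352413
  n ln n = 689 * 6.5352413 = 4502.7813
  (1/2) ln(2 pi * 689) = (1/2) ln(4329.1147) = 4.1866
  1/(12*689) = 0.0001
  ln(689!) ~ 4502.7813 - 689 + 4.1866 + 0.0001 = 3817.9680
Convert to base 2: log2(689!) = 3817.9680 / ln 2 = 3817.9680 / 0.69314718 = 5508.1635
ceil(5508.1635) = 5509


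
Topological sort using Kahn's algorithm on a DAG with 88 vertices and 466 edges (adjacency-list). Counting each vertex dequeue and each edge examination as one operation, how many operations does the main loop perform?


Kahn's algorithm:
  1. Compute in-degrees: O(V + E)
  2. Process queue: each vertex dequeued once (O(V))
     each edge examined once (O(E))
Total = V + E = 88 + 466 = 554


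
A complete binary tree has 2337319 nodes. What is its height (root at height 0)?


In a complete binary tree, level k holds nodes 2^k .. 2^(k+1)-1 (1-indexed).
Height = floor(log2(n)) = floor(log2(2337319)) = 21
Check: 2^21 = 2097152 <= 2337319 < 4194304 = 2^22


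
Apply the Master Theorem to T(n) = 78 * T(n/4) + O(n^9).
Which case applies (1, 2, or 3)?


The Master Theorem: T(n) = a*T(n/b) + O(n^c)
  a = 78, b = 4, c = 9
log_b(a) = log_4(78) ~ 3.143
Compare b^c with a: 4^9 = 262144 > 78, so c > log_b(a).
Since c > log_b(a), Case 3 applies.
T(n) = O(n^9)
Master Theorem case = 3


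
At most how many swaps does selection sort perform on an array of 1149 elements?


Each of the 1148 passes places one element in its final position.
Pass 1: swap minimum into position 0
Pass 2: swap minimum of remaining into position 1
...
Pass 1148: last two elements, one swap
Maximum swaps = 1149 - 1 = 1148


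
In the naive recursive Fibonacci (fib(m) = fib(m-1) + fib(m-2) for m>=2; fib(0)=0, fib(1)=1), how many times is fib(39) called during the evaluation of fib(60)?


Let N(m) = number of times fib(m) is called while evaluating fib(60).
N(60) = 1 (the initial call).
N(59) = 1 (only fib(60) calls it).
For 1 <= m <= 58: fib(m) is called by fib(m+1) and fib(m+2), so
  N(m) = N(m+1) + N(m+2).
fib(0) is called only by fib(2), so N(0) = N(2).
Walk down from m=60:
  N(60)=1, N(59)=1, N(58)=2, N(57)=3, N(56)=5, N(55)=8, N(54)=13, N(53)=21, N(52)=34, N(51)=55, N(50)=89, N(49)=144, N(48)=233, N(47)=377, N(46)=610, N(45)=987, N(44)=1597, N(43)=2584, N(42)=4181, N(41)=6765, N(40)=10946, N(39)=17711
N(39) = 17711


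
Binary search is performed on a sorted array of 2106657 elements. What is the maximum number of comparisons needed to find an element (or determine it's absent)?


Binary search halves the search space each comparison:
  Step 1: search space = 2106657 -> 1053328
  Step 2: search space = 1053328 -> 526664
  Step 3: search space = 526664 -> 263332
  Step 4: search space = 263332 -> 131666
  Step 5: search space = 131666 -> 65833
  Step 6: search space = 65833 -> 32916
  Step 7: search space = 32916 -> 16458
  Step 8: search space = 16458 -> 8229
  Step 9: search space = 8229 -> 4114
  Step 10: search space = 4114 -> 2057
  Step 11: search space = 2057 -> 1028
  Step 12: search space = 1028 -> 514
  Step 13: search space = 514 -> 257
  Step 14: search space = 257 -> 128
  Step 15: search space = 128 -> 64
  Step 16: search space = 64 -> 32
  Step 17: search space = 32 -> 16
  Step 18: search space = 16 -> 8
  Step 19: search space = 8 -> 4
  Step 20: search space = 4 -> 2
  Step 21: search space = 2 -> 1
  Step 22: search space = 1 (final check)
Maximum comparisons = floor(log2(2106657)) + 1 = 21 + 1 = 22


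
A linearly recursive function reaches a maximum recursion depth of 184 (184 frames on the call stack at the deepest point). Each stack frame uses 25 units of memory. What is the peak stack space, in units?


Maximum recursion depth = 184 frames
Memory per frame = 25 units
Total stack space = depth * frame_size
= 184 * 25 = 4600


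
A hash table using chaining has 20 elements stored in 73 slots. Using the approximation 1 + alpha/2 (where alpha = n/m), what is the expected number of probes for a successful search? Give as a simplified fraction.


Load factor alpha = n/m = 20/73
Expected probes = 1 + alpha/2 = 1 + 20/(2*73)
= 1 + 20/146
= 146/146 + 20/146
= 166/146
Simplify: 83/73


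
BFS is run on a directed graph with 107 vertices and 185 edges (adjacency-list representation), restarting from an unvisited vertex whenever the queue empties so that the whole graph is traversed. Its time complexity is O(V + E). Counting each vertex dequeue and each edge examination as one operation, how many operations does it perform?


A full BFS traversal dequeues each vertex exactly once and examines each directed edge exactly once.
V = 107 (vertex processing cost)
E = 185 (edge examination cost)
Total operations proportional to V + E = 107 + 185 = 292


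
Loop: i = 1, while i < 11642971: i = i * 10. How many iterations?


i multiplies by 10 each step:
i = 1 -> 10 -> 100 -> 1000 -> 10000 -> 100000 -> 1000000 -> 10000000 -> 100000000 (stop)
Iterations = ceil(log_10(11642971)) = 8


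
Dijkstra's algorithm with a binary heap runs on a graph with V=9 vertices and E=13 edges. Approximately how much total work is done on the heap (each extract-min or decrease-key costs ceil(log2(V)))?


Dijkstra with a binary heap: each vertex is extracted once, each edge may relax once.
Each heap operation costs O(log V).
V + E = 9 + 13 = 22
ceil(log2(9)) = 4 (since 2^3 = 8 < 9 <= 16 = 2^4)
Total heap work = (V+E) * ceil(log2(V)) = 22 * 4 = 88


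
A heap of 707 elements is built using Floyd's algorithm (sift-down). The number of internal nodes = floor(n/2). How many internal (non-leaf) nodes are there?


Leaf nodes occupy roughly half the array.
Sift-down is called for each internal node, starting from the last one.
Internal nodes = floor(n/2) = floor(707/2) = 353


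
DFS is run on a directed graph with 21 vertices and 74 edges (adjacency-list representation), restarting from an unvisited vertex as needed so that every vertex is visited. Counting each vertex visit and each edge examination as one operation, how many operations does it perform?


A full DFS traversal processes each vertex exactly once (push/pop on stack).
Each directed edge is examined once.
V = 21, E = 74
V + E = 95


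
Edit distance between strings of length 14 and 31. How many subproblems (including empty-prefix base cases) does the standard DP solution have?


The table includes base cases (empty prefixes).
Rows: (m+1) = 15
Columns: (n+1) = 32
Total = 15 * 32 = 480


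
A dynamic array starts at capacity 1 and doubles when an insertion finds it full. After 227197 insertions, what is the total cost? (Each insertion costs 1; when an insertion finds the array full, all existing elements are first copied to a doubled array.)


Insertion cost: 227197 (one per element)
Resizes occur just before inserting elements 2, 3, 5, 9, ...
Elements copied at each resize: 1 + 2 + 4 + 8 + 16 + 32 + 64 + 128 + 256 + 512 + 1024 + 2048 + 4096 + 8192 + 16384 + 32768 + 65536 + 131072
Sum of copies = 262143 (geometric series: 2^k - 1)
Total = 227197 + 262143 = 489340


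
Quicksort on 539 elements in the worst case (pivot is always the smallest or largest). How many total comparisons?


In the worst case, each partition step picks the worst pivot:
  Partition 1: 538 comparisons (n-1 elements to compare)
  Partition 2: 537 comparisons
  Partition 3: 536 comparisons
  Partition 4: 535 comparisons
  Partition 5: 534 comparisons
  ...
  Last partition: 0 comparisons
Total = (n-1) + (n-2) + ... + 1 + 0 = n*(n-1)/2
= 539*538/2 = 144991


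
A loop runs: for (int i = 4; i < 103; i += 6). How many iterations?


Loop starts at i = 4, increments by 6, stops when i >= 103.
Number of iterations = ceil((103 - 4) / 6)
= ceil(99 / 6)
= 17


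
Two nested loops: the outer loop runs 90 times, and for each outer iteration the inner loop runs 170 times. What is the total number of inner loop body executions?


Outer loop: 90 iterations
Inner loop: 170 iterations per outer iteration
Total = 90 * 170 = 15300


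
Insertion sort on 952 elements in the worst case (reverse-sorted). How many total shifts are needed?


In the worst case (reverse-sorted), each element shifts past all previous:
  Element 1: 1 shifts
  Element 2: 2 shifts
  Element 3: 3 shifts
  Element 4: 4 shifts
  Element 5: 5 shifts
  ...
  Element 951: 951 shifts
Total = 1 + 2 + ... + 951
= 952*(952-1)/2 = 452676


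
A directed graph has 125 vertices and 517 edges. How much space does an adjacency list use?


Adjacency list: one list head per vertex + one entry per edge
Vertex heads: 125
Edge entries: 517
Total = 125 + 517 = 642


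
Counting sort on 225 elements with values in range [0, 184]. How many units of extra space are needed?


Output array size: 225 (to store sorted result)
Count array size: 185 (one slot per possible value, range 0 to 184)
Total extra space = 225 + 185 = 410
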